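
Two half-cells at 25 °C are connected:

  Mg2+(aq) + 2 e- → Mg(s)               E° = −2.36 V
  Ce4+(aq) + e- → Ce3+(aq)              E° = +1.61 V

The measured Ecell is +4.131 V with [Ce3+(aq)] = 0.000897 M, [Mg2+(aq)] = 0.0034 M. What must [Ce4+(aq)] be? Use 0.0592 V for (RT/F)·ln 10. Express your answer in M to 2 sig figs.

With Ce⁴⁺/Ce³⁺ at the cathode and Mg²⁺/Mg at the anode, E°cell = +1.61 − (−2.36) = +3.97 V (n = 2).
Rearranging E = E° − (0.0592/n)·log Q gives log Q = 2(+3.97 − (+4.131))/0.0592 = −5.439.
Balancing electrons gives 2 Ce4+(aq) + Mg(s) → 2 Ce3+(aq) + Mg2+(aq); thus Q = ([Ce3+(aq)]^2·[Mg2+(aq)]) / [Ce4+(aq)]^2.
Substituting the known concentrations and solving, log [Ce4+(aq)] = −1.562 and [Ce4+(aq)] = 0.027 M.

0.027 M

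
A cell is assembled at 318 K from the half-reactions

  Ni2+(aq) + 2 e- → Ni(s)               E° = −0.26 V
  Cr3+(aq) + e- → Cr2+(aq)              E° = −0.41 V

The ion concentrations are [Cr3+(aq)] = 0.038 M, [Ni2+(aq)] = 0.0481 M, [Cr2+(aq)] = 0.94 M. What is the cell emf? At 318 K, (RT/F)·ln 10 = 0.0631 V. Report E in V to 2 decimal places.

+0.20 V

The Ni²⁺/Ni couple has the more positive E°, so it is the cathode; Cr³⁺/Cr²⁺ is the anode.
E°cell = −0.26 − (−0.41) = +0.15 V, with n = 2 electrons transferred.
Balancing gives Ni2+(aq) + 2 Cr2+(aq) → Ni(s) + 2 Cr3+(aq); hence Q = [Cr3+(aq)]^2 / ([Ni2+(aq)]·[Cr2+(aq)]^2) = 0.034 (log Q = −1.469).
Applying E = E° − (RT ln10/nF)·log Q gives +0.15 − (0.0631/2)(−1.469) = +0.20 V.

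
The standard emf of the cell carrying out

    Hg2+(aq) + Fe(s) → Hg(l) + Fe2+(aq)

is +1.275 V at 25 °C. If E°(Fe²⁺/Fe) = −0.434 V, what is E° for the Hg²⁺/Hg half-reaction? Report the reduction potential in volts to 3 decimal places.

+0.841 V

In the reaction as written the Hg²⁺/Hg couple is reduced (cathode) and Fe²⁺/Fe is oxidized (anode), so E°cell = E°(Hg²⁺/Hg) − E°(Fe²⁺/Fe).
E°(Hg²⁺/Hg) = E°cell + E°(anode) = +1.275 + (−0.434) = +0.841 V.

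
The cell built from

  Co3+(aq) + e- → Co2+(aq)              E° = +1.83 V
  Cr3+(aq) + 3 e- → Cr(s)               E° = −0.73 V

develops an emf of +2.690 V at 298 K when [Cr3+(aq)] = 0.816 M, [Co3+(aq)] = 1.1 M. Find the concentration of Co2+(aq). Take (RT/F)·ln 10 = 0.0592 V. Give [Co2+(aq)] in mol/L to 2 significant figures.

0.0075 M

The Co³⁺/Co²⁺ couple has the larger reduction potential, so it is the cathode: E°cell = +1.83 − (−0.73) = +2.56 V and n = 3.
Rearranging E = E° − (0.0592/n)·log Q gives log Q = 3(+2.56 − (+2.690))/0.0592 = −6.588.
For 3 Co3+(aq) + Cr(s) → 3 Co2+(aq) + Cr3+(aq), the reaction quotient is Q = ([Co2+(aq)]^3·[Cr3+(aq)]) / [Co3+(aq)]^3.
Isolating [Co2+(aq)] in Q = 10^{−6.588} yields log [Co2+(aq)] = −2.125, i.e. 0.0075 M.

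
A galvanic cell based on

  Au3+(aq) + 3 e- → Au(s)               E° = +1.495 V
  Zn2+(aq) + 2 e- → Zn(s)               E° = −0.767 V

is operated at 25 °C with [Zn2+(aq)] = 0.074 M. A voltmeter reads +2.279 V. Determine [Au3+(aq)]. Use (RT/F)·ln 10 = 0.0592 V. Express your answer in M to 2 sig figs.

The Au³⁺/Au couple has the larger reduction potential, so it is the cathode: E°cell = +1.495 − (−0.767) = +2.262 V and n = 6.
Since E = E° − (0.0592/n)·log Q, log Q = n(E° − E)/0.0592 = −1.723.
Balancing electrons gives 2 Au3+(aq) + 3 Zn(s) → 2 Au(s) + 3 Zn2+(aq); thus Q = [Zn2+(aq)]^3 / [Au3+(aq)]^2.
Isolating [Au3+(aq)] in Q = 10^{−1.723} yields log [Au3+(aq)] = −0.835, i.e. 0.15 M.

0.15 M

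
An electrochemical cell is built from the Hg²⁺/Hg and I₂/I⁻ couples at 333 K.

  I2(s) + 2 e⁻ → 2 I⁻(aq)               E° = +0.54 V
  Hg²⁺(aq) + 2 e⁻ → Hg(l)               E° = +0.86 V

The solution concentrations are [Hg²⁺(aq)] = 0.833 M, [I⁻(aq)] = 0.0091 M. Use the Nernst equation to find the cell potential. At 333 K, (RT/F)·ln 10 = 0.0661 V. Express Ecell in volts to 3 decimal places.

Hg²⁺/Hg is reduced (cathode, E° = +0.86 V) and I₂/I⁻ is oxidized (anode).
The standard potential is +0.86 − (+0.54) = +0.32 V and the balanced reaction transfers n = 2 electrons.
Balancing gives Hg²⁺(aq) + 2 I⁻(aq) → Hg(l) + I2(s); hence Q = 1 / ([Hg²⁺(aq)]·[I⁻(aq)]^2) = 1.45×10^4 (log Q = 4.161).
By the Nernst equation, E = +0.32 − (0.0661/2)·(4.161) = +0.182 V.

+0.182 V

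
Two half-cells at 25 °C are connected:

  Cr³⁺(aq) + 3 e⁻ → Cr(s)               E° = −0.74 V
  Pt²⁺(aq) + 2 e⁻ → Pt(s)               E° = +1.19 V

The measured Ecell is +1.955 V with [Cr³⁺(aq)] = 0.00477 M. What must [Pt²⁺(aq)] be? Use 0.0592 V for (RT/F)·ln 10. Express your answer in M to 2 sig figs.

0.20 M

Pt²⁺/Pt is the cathode (higher E°); E°cell = +1.19 − (−0.74) = +1.93 V with n = 6.
From the Nernst equation, log Q = n(E° − E)/0.0592 = 6·(+1.93 − (+1.955))/0.0592 = −2.534.
For 3 Pt²⁺(aq) + 2 Cr(s) → 3 Pt(s) + 2 Cr³⁺(aq), the reaction quotient is Q = [Cr³⁺(aq)]^2 / [Pt²⁺(aq)]^3.
Isolating [Pt²⁺(aq)] in Q = 10^{−2.534} yields log [Pt²⁺(aq)] = −0.703, i.e. 0.20 M.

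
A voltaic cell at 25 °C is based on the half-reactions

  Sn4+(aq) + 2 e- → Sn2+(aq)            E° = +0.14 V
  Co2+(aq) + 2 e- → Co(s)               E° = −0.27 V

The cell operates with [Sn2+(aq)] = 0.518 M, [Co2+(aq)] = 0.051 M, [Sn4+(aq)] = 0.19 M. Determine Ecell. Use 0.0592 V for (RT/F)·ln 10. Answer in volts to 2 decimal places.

+0.44 V

Since E°(Sn⁴⁺/Sn²⁺) > E°(Co²⁺/Co), Sn⁴⁺/Sn²⁺ serves as the cathode.
The standard potential is +0.14 − (−0.27) = +0.41 V and the balanced reaction transfers n = 2 electrons.
For the overall reaction Sn4+(aq) + Co(s) → Sn2+(aq) + Co2+(aq), Q = ([Sn2+(aq)]·[Co2+(aq)]) / [Sn4+(aq)] = 0.139, giving log Q = −0.857.
E = E° − (0.0592/n)·log Q = +0.41 − (0.0592/2)(−0.857) = +0.44 V.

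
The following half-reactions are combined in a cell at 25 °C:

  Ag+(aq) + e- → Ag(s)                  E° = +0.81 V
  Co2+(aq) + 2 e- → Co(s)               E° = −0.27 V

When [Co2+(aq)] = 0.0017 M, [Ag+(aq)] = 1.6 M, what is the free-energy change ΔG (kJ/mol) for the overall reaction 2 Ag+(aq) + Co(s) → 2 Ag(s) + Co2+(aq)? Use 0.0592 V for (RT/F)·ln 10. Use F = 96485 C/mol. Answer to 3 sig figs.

The standard cell potential is +0.81 − (−0.27) = +1.08 V, with n = 2 electrons in the balanced equation.
Here Q = [Co2+(aq)] / [Ag+(aq)]^2 = 0.000664 (log Q = −3.178), giving E = +1.08 − (0.0592/2)·(−3.178) = +1.1741 V.
Then ΔG = −nFE = −2 × 96485 × +1.1741 J/mol = −227 kJ/mol.

−227 kJ/mol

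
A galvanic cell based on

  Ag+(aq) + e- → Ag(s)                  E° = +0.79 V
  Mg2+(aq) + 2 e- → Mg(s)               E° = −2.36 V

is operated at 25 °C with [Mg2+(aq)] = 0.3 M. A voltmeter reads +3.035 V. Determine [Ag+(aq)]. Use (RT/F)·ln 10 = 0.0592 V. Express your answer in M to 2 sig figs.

The Ag⁺/Ag couple has the larger reduction potential, so it is the cathode: E°cell = +0.79 − (−2.36) = +3.15 V and n = 2.
Since E = E° − (0.0592/n)·log Q, log Q = n(E° − E)/0.0592 = 3.885.
Balancing electrons gives 2 Ag+(aq) + Mg(s) → 2 Ag(s) + Mg2+(aq); thus Q = [Mg2+(aq)] / [Ag+(aq)]^2.
Solving for the unknown gives log [Ag+(aq)] = −2.204, so [Ag+(aq)] ≈ 0.0063 M.

0.0063 M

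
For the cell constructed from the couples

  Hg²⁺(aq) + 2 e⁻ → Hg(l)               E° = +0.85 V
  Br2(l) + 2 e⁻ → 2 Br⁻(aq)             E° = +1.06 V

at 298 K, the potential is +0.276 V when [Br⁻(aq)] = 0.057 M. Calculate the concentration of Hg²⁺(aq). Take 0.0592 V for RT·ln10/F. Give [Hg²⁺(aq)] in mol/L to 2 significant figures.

Br₂/Br⁻ is the cathode (higher E°); E°cell = +1.06 − (+0.85) = +0.21 V with n = 2.
Since E = E° − (0.0592/n)·log Q, log Q = n(E° − E)/0.0592 = −2.230.
Balancing electrons gives Br2(l) + Hg(l) → 2 Br⁻(aq) + Hg²⁺(aq); thus Q = [Br⁻(aq)]^2·[Hg²⁺(aq)].
Solving for the unknown gives log [Hg²⁺(aq)] = 0.258, so [Hg²⁺(aq)] ≈ 1.8 M.

1.8 M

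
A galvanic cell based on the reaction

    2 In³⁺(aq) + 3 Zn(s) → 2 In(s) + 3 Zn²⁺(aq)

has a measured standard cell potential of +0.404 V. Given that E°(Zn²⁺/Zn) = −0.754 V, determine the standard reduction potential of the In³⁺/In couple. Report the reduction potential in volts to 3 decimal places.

In the reaction as written the In³⁺/In couple is reduced (cathode) and Zn²⁺/Zn is oxidized (anode), so E°cell = E°(In³⁺/In) − E°(Zn²⁺/Zn).
E°(In³⁺/In) = E°cell + E°(anode) = +0.404 + (−0.754) = −0.350 V.

−0.350 V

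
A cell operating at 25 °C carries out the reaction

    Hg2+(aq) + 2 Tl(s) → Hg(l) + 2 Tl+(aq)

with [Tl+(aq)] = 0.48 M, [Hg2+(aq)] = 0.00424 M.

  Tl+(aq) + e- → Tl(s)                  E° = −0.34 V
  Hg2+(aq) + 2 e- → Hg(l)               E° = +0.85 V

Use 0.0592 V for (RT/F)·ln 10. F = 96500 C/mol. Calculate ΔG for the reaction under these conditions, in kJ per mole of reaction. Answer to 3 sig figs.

E°cell = +0.85 − (−0.34) = +1.19 V; the balanced reaction transfers n = 2 electrons.
Here Q = [Tl+(aq)]^2 / [Hg2+(aq)] = 54.3 (log Q = 1.735), giving E = +1.19 − (0.0592/2)·(1.735) = +1.1386 V.
Then ΔG = −nFE = −2 × 96500 × +1.1386 J/mol = −220 kJ/mol.

−220 kJ/mol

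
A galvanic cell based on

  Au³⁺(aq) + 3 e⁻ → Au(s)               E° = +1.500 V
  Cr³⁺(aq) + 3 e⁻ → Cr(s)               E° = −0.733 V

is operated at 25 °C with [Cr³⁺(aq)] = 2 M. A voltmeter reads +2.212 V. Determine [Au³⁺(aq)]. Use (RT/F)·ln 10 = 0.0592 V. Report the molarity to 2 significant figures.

The Au³⁺/Au couple has the larger reduction potential, so it is the cathode: E°cell = +1.500 − (−0.733) = +2.233 V and n = 3.
Since E = E° − (0.0592/n)·log Q, log Q = n(E° − E)/0.0592 = 1.064.
For Au³⁺(aq) + Cr(s) → Au(s) + Cr³⁺(aq), the reaction quotient is Q = [Cr³⁺(aq)] / [Au³⁺(aq)].
Isolating [Au³⁺(aq)] in Q = 10^{1.064} yields log [Au³⁺(aq)] = −0.763, i.e. 0.17 M.

0.17 M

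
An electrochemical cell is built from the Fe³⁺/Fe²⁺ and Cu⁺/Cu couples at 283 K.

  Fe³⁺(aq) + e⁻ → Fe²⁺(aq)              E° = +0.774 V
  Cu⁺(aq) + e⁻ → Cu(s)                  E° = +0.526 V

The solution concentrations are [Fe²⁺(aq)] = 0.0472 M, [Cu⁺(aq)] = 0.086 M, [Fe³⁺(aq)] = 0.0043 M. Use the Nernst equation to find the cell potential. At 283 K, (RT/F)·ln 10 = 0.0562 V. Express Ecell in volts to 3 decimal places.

Fe³⁺/Fe²⁺ is reduced (cathode, E° = +0.774 V) and Cu⁺/Cu is oxidized (anode).
The standard potential is +0.774 − (+0.526) = +0.248 V and the balanced reaction transfers n = 1 electron.
The balanced reaction is Fe³⁺(aq) + Cu(s) → Fe²⁺(aq) + Cu⁺(aq), so Q = ([Fe²⁺(aq)]·[Cu⁺(aq)]) / [Fe³⁺(aq)] = 0.944 and log Q = −0.025.
Applying E = E° − (RT ln10/nF)·log Q gives +0.248 − (0.0562/1)(−0.025) = +0.249 V.

+0.249 V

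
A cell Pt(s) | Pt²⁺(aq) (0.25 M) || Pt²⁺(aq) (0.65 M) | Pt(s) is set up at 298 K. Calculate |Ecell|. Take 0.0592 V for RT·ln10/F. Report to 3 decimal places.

For a concentration cell E°cell = 0, since both electrodes use the same couple.
The compartment with the higher Pt²⁺(aq) concentration (0.65 M) acts as the cathode; ions are reduced there and produced at the dilute (0.25 M) anode.
With n = 2, Ecell = −(0.0592/2)·log([dilute]/[conc]) = −(0.0592/2)·log(0.25/0.65) = +0.012 V.

0.012 V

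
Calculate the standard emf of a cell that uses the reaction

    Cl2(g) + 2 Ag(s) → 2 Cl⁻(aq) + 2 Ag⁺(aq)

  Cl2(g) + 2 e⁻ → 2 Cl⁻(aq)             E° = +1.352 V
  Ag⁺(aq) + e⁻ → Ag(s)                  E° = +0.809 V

+0.543 V

In the reaction as written, Cl2(g) is reduced (cathode) and Ag⁺(aq) is produced by oxidation at the anode.
E°cell = E°(cathode) − E°(anode) = +1.352 − (+0.809) = +0.543 V.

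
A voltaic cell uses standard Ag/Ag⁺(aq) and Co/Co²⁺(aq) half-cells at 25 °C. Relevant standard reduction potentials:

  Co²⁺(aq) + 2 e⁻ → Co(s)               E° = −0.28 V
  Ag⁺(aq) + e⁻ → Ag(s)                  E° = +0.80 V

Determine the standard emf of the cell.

The Ag⁺/Ag couple has the higher E°, so Ag ion is reduced (cathode) and Co is oxidized (anode).
E°cell = E°(cathode) − E°(anode) = +0.80 − (−0.28) = +1.08 V.

+1.08 V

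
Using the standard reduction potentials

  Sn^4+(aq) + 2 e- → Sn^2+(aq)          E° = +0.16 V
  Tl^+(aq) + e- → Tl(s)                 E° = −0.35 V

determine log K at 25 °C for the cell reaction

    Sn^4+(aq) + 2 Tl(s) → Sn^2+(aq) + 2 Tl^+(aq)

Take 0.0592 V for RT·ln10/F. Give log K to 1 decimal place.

log K = 17.2

The Sn⁴⁺/Sn²⁺ couple is reduced (cathode); E°cell = +0.16 − (−0.35) = +0.51 V with n = 2.
At equilibrium E = 0, so log K = nE°cell / 0.0592 = (2)(+0.51) / 0.0592 = 17.2.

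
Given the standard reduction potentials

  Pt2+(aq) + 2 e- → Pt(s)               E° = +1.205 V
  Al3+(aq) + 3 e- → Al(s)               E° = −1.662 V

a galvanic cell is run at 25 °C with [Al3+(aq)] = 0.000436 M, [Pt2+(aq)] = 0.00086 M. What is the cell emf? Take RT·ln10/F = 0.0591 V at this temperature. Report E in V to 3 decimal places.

The Pt²⁺/Pt couple has the more positive E°, so it is the cathode; Al³⁺/Al is the anode.
E°cell = E°cat − E°an = +1.205 − (−1.662) = +2.867 V; n = 6.
Balancing gives 3 Pt2+(aq) + 2 Al(s) → 3 Pt(s) + 2 Al3+(aq); hence Q = [Al3+(aq)]^2 / [Pt2+(aq)]^3 = 299 (log Q = 2.475).
Applying E = E° − (RT ln10/nF)·log Q gives +2.867 − (0.0591/6)(2.475) = +2.843 V.

+2.843 V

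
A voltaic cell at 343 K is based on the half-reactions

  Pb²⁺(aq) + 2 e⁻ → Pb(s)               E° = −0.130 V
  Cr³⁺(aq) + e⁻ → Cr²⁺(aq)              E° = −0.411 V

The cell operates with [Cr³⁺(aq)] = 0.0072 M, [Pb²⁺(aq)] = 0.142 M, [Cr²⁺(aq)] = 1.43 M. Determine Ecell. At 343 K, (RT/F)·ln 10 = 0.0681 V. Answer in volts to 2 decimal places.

+0.41 V

Since E°(Pb²⁺/Pb) > E°(Cr³⁺/Cr²⁺), Pb²⁺/Pb serves as the cathode.
E°cell = −0.130 − (−0.411) = +0.281 V, with n = 2 electrons transferred.
For the overall reaction Pb²⁺(aq) + 2 Cr²⁺(aq) → Pb(s) + 2 Cr³⁺(aq), Q = [Cr³⁺(aq)]^2 / ([Pb²⁺(aq)]·[Cr²⁺(aq)]^2) = 0.000179, giving log Q = −3.748.
Applying E = E° − (RT ln10/nF)·log Q gives +0.281 − (0.0681/2)(−3.748) = +0.41 V.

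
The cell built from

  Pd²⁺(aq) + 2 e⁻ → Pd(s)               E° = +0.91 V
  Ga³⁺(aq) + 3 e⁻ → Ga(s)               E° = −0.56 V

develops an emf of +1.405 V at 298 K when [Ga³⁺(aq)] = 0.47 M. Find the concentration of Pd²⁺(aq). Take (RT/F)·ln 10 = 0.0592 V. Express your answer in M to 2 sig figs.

Pd²⁺/Pd is the cathode (higher E°); E°cell = +0.91 − (−0.56) = +1.47 V with n = 6.
Since E = E° − (0.0592/n)·log Q, log Q = n(E° − E)/0.0592 = 6.588.
Balancing electrons gives 3 Pd²⁺(aq) + 2 Ga(s) → 3 Pd(s) + 2 Ga³⁺(aq); thus Q = [Ga³⁺(aq)]^2 / [Pd²⁺(aq)]^3.
Substituting the known concentrations and solving, log [Pd²⁺(aq)] = −2.415 and [Pd²⁺(aq)] = 0.0038 M.

0.0038 M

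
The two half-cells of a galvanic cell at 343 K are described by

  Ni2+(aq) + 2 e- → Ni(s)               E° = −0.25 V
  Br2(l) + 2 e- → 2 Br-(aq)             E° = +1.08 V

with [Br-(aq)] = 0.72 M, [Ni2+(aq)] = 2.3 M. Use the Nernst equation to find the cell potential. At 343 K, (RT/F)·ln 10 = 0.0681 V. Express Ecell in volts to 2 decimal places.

Br₂/Br⁻ is reduced (cathode, E° = +1.08 V) and Ni²⁺/Ni is oxidized (anode).
E°cell = E°cat − E°an = +1.08 − (−0.25) = +1.33 V; n = 2.
For the overall reaction Br2(l) + Ni(s) → 2 Br-(aq) + Ni2+(aq), Q = [Br-(aq)]^2·[Ni2+(aq)] = 1.19, giving log Q = 0.076.
E = E° − (0.0681/n)·log Q = +1.33 − (0.0681/2)(0.076) = +1.33 V.

+1.33 V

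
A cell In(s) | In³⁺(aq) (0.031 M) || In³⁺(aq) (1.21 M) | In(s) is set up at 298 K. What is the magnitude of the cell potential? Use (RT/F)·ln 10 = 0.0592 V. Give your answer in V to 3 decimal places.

For a concentration cell E°cell = 0, since both electrodes use the same couple.
The compartment with the higher In³⁺(aq) concentration (1.21 M) acts as the cathode; ions are reduced there and produced at the dilute (0.031 M) anode.
With n = 3, Ecell = −(0.0592/3)·log([dilute]/[conc]) = −(0.0592/3)·log(0.031/1.21) = +0.031 V.

0.031 V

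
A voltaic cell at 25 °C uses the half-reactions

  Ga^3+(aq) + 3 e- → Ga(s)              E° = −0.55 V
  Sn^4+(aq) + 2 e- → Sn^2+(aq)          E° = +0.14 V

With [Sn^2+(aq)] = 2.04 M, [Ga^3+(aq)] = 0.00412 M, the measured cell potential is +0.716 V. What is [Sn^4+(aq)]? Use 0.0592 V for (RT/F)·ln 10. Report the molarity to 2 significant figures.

Sn⁴⁺/Sn²⁺ is the cathode (higher E°); E°cell = +0.14 − (−0.55) = +0.69 V with n = 6.
Rearranging E = E° − (0.0592/n)·log Q gives log Q = 6(+0.69 − (+0.716))/0.0592 = −2.635.
For 3 Sn^4+(aq) + 2 Ga(s) → 3 Sn^2+(aq) + 2 Ga^3+(aq), the reaction quotient is Q = ([Sn^2+(aq)]^3·[Ga^3+(aq)]^2) / [Sn^4+(aq)]^3.
Isolating [Sn^4+(aq)] in Q = 10^{−2.635} yields log [Sn^4+(aq)] = −0.402, i.e. 0.40 M.

0.40 M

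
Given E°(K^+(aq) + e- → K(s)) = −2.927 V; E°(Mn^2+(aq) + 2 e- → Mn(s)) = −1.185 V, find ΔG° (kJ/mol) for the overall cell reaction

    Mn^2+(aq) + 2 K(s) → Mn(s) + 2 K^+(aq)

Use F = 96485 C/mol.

In the reaction as written Mn^2+(aq) is reduced, so the Mn²⁺/Mn couple is the cathode and K⁺/K is the anode.
E°cell = −1.185 − (−2.927) = +1.742 V; balancing electrons gives n = 2.
ΔG° = −nFE°cell = −(2)(96485)(+1.742) J/mol = −336 kJ/mol.

−336 kJ/mol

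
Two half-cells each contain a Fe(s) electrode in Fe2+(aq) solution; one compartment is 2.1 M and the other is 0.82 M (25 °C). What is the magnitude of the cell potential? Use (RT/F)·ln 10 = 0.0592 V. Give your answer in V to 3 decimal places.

For a concentration cell E°cell = 0, since both electrodes use the same couple.
The compartment with the higher Fe2+(aq) concentration (2.1 M) acts as the cathode; ions are reduced there and produced at the dilute (0.82 M) anode.
With n = 2, Ecell = −(0.0592/2)·log([dilute]/[conc]) = −(0.0592/2)·log(0.82/2.1) = +0.012 V.

0.012 V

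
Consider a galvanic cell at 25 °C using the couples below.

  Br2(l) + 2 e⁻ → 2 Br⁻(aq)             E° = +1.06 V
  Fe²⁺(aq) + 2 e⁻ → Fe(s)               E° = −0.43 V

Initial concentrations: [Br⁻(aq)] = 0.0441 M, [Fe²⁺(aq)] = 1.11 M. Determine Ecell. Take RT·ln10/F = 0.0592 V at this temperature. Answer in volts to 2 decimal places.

Br₂/Br⁻ is reduced (cathode, E° = +1.06 V) and Fe²⁺/Fe is oxidized (anode).
The standard potential is +1.06 − (−0.43) = +1.49 V and the balanced reaction transfers n = 2 electrons.
For the overall reaction Br2(l) + Fe(s) → 2 Br⁻(aq) + Fe²⁺(aq), Q = [Br⁻(aq)]^2·[Fe²⁺(aq)] = 0.00216, giving log Q = −2.666.
E = E° − (0.0592/n)·log Q = +1.49 − (0.0592/2)(−2.666) = +1.57 V.

+1.57 V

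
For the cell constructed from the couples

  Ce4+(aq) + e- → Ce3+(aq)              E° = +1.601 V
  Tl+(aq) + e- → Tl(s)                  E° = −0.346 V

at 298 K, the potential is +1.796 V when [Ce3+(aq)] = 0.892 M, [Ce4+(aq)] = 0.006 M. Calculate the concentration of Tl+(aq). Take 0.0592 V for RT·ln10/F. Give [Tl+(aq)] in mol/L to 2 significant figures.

2.4 M

With Ce⁴⁺/Ce³⁺ at the cathode and Tl⁺/Tl at the anode, E°cell = +1.601 − (−0.346) = +1.947 V (n = 1).
Rearranging E = E° − (0.0592/n)·log Q gives log Q = 1(+1.947 − (+1.796))/0.0592 = 2.551.
Balancing electrons gives Ce4+(aq) + Tl(s) → Ce3+(aq) + Tl+(aq); thus Q = ([Ce3+(aq)]·[Tl+(aq)]) / [Ce4+(aq)].
Solving for the unknown gives log [Tl+(aq)] = 0.379, so [Tl+(aq)] ≈ 2.4 M.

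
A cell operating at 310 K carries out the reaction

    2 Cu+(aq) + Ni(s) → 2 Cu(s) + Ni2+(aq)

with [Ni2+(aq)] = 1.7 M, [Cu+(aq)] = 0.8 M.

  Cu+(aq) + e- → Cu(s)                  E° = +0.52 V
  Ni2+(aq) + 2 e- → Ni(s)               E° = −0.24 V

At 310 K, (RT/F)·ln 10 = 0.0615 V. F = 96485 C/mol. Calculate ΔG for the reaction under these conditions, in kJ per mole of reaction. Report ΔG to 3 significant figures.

−144 kJ/mol

E°cell = +0.52 − (−0.24) = +0.76 V; the balanced reaction transfers n = 2 electrons.
The reaction quotient is [Ni2+(aq)] / [Cu+(aq)]^2 = 2.66; by Nernst, E = +0.76 − (0.0615/2)(0.424) = +0.7470 V.
Then ΔG = −nFE = −2 × 96485 × +0.7470 J/mol = −144 kJ/mol.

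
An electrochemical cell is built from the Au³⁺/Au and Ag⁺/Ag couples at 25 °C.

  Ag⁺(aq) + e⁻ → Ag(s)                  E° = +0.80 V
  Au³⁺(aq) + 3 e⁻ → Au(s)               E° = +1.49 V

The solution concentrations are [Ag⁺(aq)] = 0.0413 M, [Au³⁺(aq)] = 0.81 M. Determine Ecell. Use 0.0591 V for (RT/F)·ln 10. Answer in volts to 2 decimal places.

+0.77 V

Au³⁺/Au is reduced (cathode, E° = +1.49 V) and Ag⁺/Ag is oxidized (anode).
E°cell = E°cat − E°an = +1.49 − (+0.80) = +0.69 V; n = 3.
The balanced reaction is Au³⁺(aq) + 3 Ag(s) → Au(s) + 3 Ag⁺(aq), so Q = [Ag⁺(aq)]^3 / [Au³⁺(aq)] = 8.7×10^−5 and log Q = −4.061.
Applying E = E° − (RT ln10/nF)·log Q gives +0.69 − (0.0591/3)(−4.061) = +0.77 V.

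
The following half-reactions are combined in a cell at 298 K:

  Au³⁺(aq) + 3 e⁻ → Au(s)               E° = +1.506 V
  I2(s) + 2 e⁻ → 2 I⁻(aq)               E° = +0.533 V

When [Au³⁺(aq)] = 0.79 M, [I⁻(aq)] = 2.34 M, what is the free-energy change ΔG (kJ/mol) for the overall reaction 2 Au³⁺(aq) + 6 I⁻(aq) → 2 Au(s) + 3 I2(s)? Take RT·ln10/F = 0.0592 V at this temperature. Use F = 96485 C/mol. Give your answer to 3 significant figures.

E°cell = +1.506 − (+0.533) = +0.973 V; the balanced reaction transfers n = 6 electrons.
The reaction quotient is 1 / ([Au³⁺(aq)]^2·[I⁻(aq)]^6) = 0.00976; by Nernst, E = +0.973 − (0.0592/6)(−2.011) = +0.9928 V.
ΔG = −nFE = −(6)(96485)(+0.9928) J/mol = −575 kJ/mol.

−575 kJ/mol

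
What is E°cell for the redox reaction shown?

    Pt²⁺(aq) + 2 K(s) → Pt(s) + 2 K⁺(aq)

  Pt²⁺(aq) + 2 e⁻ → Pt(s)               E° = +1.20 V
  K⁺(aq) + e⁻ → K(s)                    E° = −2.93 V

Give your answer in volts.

+4.13 V

In the reaction as written, Pt²⁺(aq) is reduced (cathode) and K⁺(aq) is produced by oxidation at the anode.
E°cell = E°(cathode) − E°(anode) = +1.20 − (−2.93) = +4.13 V.
The positive value indicates the reaction is spontaneous as written.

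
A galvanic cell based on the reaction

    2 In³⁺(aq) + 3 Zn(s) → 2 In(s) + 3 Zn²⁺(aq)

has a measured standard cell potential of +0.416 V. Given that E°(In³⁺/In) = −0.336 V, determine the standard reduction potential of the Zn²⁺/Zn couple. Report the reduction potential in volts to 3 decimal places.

In the reaction as written the In³⁺/In couple is reduced (cathode) and Zn²⁺/Zn is oxidized (anode), so E°cell = E°(In³⁺/In) − E°(Zn²⁺/Zn).
E°(Zn²⁺/Zn) = E°(cathode) − E°cell = −0.336 − (+0.416) = −0.752 V.

−0.752 V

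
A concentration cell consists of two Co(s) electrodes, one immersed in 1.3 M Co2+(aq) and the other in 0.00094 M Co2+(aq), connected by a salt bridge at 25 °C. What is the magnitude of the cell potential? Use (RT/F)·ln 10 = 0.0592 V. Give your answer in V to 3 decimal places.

For a concentration cell E°cell = 0, since both electrodes use the same couple.
The compartment with the higher Co2+(aq) concentration (1.3 M) acts as the cathode; ions are reduced there and produced at the dilute (0.00094 M) anode.
With n = 2, Ecell = −(0.0592/2)·log([dilute]/[conc]) = −(0.0592/2)·log(0.00094/1.3) = +0.093 V.

0.093 V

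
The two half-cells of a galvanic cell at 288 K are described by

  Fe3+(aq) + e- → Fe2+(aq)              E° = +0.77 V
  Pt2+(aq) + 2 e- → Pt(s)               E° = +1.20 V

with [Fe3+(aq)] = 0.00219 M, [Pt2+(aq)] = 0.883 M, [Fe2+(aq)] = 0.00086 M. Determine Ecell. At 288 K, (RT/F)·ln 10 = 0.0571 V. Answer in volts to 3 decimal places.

+0.405 V

The Pt²⁺/Pt couple has the more positive E°, so it is the cathode; Fe³⁺/Fe²⁺ is the anode.
E°cell = +1.20 − (+0.77) = +0.43 V, with n = 2 electrons transferred.
For the overall reaction Pt2+(aq) + 2 Fe2+(aq) → Pt(s) + 2 Fe3+(aq), Q = [Fe3+(aq)]^2 / ([Pt2+(aq)]·[Fe2+(aq)]^2) = 7.34, giving log Q = 0.866.
E = E° − (0.0571/n)·log Q = +0.43 − (0.0571/2)(0.866) = +0.405 V.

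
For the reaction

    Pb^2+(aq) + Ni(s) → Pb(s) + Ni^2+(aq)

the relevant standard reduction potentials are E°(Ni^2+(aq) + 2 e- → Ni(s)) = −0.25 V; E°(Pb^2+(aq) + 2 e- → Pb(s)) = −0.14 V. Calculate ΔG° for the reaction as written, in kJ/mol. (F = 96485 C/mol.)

−21.2 kJ/mol

In the reaction as written Pb^2+(aq) is reduced, so the Pb²⁺/Pb couple is the cathode and Ni²⁺/Ni is the anode.
E°cell = −0.14 − (−0.25) = +0.11 V; balancing electrons gives n = 2.
ΔG° = −nFE°cell = −(2)(96485)(+0.11) J/mol = −21.2 kJ/mol.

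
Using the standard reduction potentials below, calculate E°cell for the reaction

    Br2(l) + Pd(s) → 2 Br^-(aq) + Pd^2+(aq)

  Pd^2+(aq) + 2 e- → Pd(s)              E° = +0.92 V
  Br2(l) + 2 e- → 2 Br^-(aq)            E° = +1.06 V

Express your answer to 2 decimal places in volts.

+0.14 V

Br2(l) gains electrons, so the Br₂/Br⁻ couple is the cathode; the Pd²⁺/Pd couple is the anode.
E°cell = E°(cathode) − E°(anode) = +1.06 − (+0.92) = +0.14 V.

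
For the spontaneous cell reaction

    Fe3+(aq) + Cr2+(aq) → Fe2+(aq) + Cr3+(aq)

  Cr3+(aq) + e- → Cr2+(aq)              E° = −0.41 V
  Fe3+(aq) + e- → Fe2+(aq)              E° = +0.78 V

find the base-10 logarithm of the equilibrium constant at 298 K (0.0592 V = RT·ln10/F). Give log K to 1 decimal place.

log K = 20.1

The Fe³⁺/Fe²⁺ couple is reduced (cathode); E°cell = +0.78 − (−0.41) = +1.19 V with n = 1.
At equilibrium E = 0, so log K = nE°cell / 0.0592 = (1)(+1.19) / 0.0592 = 20.1.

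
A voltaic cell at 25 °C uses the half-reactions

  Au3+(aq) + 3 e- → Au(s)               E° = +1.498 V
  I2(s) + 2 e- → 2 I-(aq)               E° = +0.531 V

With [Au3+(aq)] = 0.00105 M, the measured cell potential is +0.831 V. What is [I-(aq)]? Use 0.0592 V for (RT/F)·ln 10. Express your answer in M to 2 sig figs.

0.050 M

The Au³⁺/Au couple has the larger reduction potential, so it is the cathode: E°cell = +1.498 − (+0.531) = +0.967 V and n = 6.
Rearranging E = E° − (0.0592/n)·log Q gives log Q = 6(+0.967 − (+0.831))/0.0592 = 13.784.
The balanced reaction is 2 Au3+(aq) + 6 I-(aq) → 2 Au(s) + 3 I2(s), so Q = 1 / ([Au3+(aq)]^2·[I-(aq)]^6).
Isolating [I-(aq)] in Q = 10^{13.784} yields log [I-(aq)] = −1.304, i.e. 0.050 M.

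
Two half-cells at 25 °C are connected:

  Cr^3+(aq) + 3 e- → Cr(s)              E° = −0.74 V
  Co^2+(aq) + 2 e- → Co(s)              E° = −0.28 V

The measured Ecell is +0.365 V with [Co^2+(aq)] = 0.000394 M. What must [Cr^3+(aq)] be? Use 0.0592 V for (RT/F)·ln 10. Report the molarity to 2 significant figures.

The Co²⁺/Co couple has the larger reduction potential, so it is the cathode: E°cell = −0.28 − (−0.74) = +0.46 V and n = 6.
Rearranging E = E° − (0.0592/n)·log Q gives log Q = 6(+0.46 − (+0.365))/0.0592 = 9.628.
The balanced reaction is 3 Co^2+(aq) + 2 Cr(s) → 3 Co(s) + 2 Cr^3+(aq), so Q = [Cr^3+(aq)]^2 / [Co^2+(aq)]^3.
Solving for the unknown gives log [Cr^3+(aq)] = −0.293, so [Cr^3+(aq)] ≈ 0.51 M.

0.51 M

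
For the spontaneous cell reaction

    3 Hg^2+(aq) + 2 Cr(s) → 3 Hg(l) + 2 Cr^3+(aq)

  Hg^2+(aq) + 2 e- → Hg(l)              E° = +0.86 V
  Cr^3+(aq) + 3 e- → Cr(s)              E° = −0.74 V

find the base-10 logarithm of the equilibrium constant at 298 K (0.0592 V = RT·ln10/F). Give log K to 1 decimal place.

log K = 162.2

The Hg²⁺/Hg couple is reduced (cathode); E°cell = +0.86 − (−0.74) = +1.60 V with n = 6.
At equilibrium E = 0, so log K = nE°cell / 0.0592 = (6)(+1.60) / 0.0592 = 162.2.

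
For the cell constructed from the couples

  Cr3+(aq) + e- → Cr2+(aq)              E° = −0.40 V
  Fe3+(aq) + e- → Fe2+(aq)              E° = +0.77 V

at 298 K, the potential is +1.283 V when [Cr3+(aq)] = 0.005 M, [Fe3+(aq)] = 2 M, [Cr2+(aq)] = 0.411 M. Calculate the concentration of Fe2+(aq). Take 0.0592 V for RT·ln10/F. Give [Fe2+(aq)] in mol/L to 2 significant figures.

2.0 M

With Fe³⁺/Fe²⁺ at the cathode and Cr³⁺/Cr²⁺ at the anode, E°cell = +0.77 − (−0.40) = +1.17 V (n = 1).
Rearranging E = E° − (0.0592/n)·log Q gives log Q = 1(+1.17 − (+1.283))/0.0592 = −1.909.
For Fe3+(aq) + Cr2+(aq) → Fe2+(aq) + Cr3+(aq), the reaction quotient is Q = ([Fe2+(aq)]·[Cr3+(aq)]) / ([Fe3+(aq)]·[Cr2+(aq)]).
Isolating [Fe2+(aq)] in Q = 10^{−1.909} yields log [Fe2+(aq)] = 0.307, i.e. 2.0 M.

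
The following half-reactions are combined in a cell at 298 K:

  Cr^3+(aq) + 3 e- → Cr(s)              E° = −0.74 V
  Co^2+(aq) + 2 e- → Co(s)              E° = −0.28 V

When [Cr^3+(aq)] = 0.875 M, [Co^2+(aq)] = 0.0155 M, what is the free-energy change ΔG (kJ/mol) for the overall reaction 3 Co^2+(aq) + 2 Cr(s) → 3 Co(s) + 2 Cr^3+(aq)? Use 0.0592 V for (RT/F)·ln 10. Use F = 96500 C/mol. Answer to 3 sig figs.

E°cell = −0.28 − (−0.74) = +0.46 V; the balanced reaction transfers n = 6 electrons.
Q = [Cr^3+(aq)]^2 / [Co^2+(aq)]^3 = 2.06×10^5, so log Q = 5.313 and E = +0.46 − (0.0592/6)(5.313) = +0.4076 V.
Finally ΔG = −nFE = −(6)(96500 C/mol)(+0.4076 V) = −236 kJ/mol.

−236 kJ/mol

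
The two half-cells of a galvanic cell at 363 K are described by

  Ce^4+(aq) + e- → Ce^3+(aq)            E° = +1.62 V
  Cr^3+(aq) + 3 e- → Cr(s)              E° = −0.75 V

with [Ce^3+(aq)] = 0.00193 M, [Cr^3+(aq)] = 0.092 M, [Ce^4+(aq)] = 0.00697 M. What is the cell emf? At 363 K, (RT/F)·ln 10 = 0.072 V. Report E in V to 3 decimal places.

Since E°(Ce⁴⁺/Ce³⁺) > E°(Cr³⁺/Cr), Ce⁴⁺/Ce³⁺ serves as the cathode.
E°cell = +1.62 − (−0.75) = +2.37 V, with n = 3 electrons transferred.
The balanced reaction is 3 Ce^4+(aq) + Cr(s) → 3 Ce^3+(aq) + Cr^3+(aq), so Q = ([Ce^3+(aq)]^3·[Cr^3+(aq)]) / [Ce^4+(aq)]^3 = 0.00195 and log Q = −2.709.
Applying E = E° − (RT ln10/nF)·log Q gives +2.37 − (0.072/3)(−2.709) = +2.435 V.

+2.435 V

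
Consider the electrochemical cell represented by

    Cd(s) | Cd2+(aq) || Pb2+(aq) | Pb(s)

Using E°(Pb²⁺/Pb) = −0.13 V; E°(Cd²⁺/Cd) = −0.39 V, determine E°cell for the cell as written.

By convention the left-hand electrode in cell notation is the anode (oxidation) and the right-hand electrode is the cathode (reduction).
E°cell = E°(right) − E°(left) = −0.13 − (−0.39) = +0.26 V.

+0.26 V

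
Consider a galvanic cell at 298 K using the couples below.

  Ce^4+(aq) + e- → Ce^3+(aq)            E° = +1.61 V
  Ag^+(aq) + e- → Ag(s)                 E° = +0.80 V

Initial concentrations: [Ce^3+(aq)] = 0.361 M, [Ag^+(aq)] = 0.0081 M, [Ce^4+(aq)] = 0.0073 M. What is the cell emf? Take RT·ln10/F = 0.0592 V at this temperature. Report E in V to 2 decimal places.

The Ce⁴⁺/Ce³⁺ couple has the more positive E°, so it is the cathode; Ag⁺/Ag is the anode.
E°cell = +1.61 − (+0.80) = +0.81 V, with n = 1 electron transferred.
The balanced reaction is Ce^4+(aq) + Ag(s) → Ce^3+(aq) + Ag^+(aq), so Q = ([Ce^3+(aq)]·[Ag^+(aq)]) / [Ce^4+(aq)] = 0.401 and log Q = −0.397.
E = E° − (0.0592/n)·log Q = +0.81 − (0.0592/1)(−0.397) = +0.83 V.

+0.83 V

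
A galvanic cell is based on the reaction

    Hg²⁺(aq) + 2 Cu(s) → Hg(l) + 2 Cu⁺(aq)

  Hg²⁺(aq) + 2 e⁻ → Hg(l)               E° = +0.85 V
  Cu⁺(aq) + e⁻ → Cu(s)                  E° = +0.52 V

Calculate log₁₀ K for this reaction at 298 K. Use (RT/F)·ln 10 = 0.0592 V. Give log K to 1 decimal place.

The Hg²⁺/Hg couple is reduced (cathode); E°cell = +0.85 − (+0.52) = +0.33 V with n = 2.
At equilibrium E = 0, so log K = nE°cell / 0.0592 = (2)(+0.33) / 0.0592 = 11.1.

log K = 11.1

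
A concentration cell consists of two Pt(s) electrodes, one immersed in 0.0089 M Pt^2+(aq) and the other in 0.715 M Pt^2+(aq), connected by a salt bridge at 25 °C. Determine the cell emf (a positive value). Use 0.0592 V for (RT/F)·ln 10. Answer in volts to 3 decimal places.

0.056 V

For a concentration cell E°cell = 0, since both electrodes use the same couple.
The compartment with the higher Pt^2+(aq) concentration (0.715 M) acts as the cathode; ions are reduced there and produced at the dilute (0.0089 M) anode.
With n = 2, Ecell = −(0.0592/2)·log([dilute]/[conc]) = −(0.0592/2)·log(0.0089/0.715) = +0.056 V.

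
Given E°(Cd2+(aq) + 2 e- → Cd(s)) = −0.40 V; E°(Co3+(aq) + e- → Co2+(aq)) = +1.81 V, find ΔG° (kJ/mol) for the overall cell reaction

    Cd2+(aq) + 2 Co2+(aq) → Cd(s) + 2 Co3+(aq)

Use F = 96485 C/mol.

+426 kJ/mol

In the reaction as written Cd2+(aq) is reduced, so the Cd²⁺/Cd couple is the cathode and Co³⁺/Co²⁺ is the anode.
E°cell = −0.40 − (+1.81) = −2.21 V; balancing electrons gives n = 2.
ΔG° = −nFE°cell = −(2)(96485)(−2.21) J/mol = +426 kJ/mol.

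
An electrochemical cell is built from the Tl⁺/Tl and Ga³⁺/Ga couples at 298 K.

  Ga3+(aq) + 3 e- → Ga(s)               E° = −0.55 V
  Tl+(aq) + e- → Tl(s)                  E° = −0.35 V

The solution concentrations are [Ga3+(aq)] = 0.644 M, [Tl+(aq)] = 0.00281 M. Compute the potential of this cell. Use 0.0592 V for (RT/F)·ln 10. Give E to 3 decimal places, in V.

+0.053 V

Since E°(Tl⁺/Tl) > E°(Ga³⁺/Ga), Tl⁺/Tl serves as the cathode.
The standard potential is −0.35 − (−0.55) = +0.20 V and the balanced reaction transfers n = 3 electrons.
Balancing gives 3 Tl+(aq) + Ga(s) → 3 Tl(s) + Ga3+(aq); hence Q = [Ga3+(aq)] / [Tl+(aq)]^3 = 2.9×10^7 (log Q = 7.463).
Applying E = E° − (RT ln10/nF)·log Q gives +0.20 − (0.0592/3)(7.463) = +0.053 V.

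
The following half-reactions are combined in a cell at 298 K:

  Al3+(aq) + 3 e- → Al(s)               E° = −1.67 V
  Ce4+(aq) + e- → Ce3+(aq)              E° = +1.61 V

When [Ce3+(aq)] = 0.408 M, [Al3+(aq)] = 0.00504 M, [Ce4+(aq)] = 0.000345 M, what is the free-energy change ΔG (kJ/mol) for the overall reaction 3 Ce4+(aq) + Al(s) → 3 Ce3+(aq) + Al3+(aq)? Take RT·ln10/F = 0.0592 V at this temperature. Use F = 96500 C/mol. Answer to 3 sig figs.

−910 kJ/mol

With Ce⁴⁺/Ce³⁺ reduced at the cathode, E°cell = +1.61 − (−1.67) = +3.28 V and n = 3.
Q = ([Ce3+(aq)]^3·[Al3+(aq)]) / [Ce4+(aq)]^3 = 8.34×10^6, so log Q = 6.921 and E = +3.28 − (0.0592/3)(6.921) = +3.1434 V.
ΔG = −nFE = −(3)(96500)(+3.1434) J/mol = −910 kJ/mol.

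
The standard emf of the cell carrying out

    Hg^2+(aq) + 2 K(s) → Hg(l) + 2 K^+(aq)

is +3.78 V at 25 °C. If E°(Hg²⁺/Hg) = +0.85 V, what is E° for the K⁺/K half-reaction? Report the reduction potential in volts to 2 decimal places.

In the reaction as written the Hg²⁺/Hg couple is reduced (cathode) and K⁺/K is oxidized (anode), so E°cell = E°(Hg²⁺/Hg) − E°(K⁺/K).
E°(K⁺/K) = E°(cathode) − E°cell = +0.85 − (+3.78) = −2.93 V.

−2.93 V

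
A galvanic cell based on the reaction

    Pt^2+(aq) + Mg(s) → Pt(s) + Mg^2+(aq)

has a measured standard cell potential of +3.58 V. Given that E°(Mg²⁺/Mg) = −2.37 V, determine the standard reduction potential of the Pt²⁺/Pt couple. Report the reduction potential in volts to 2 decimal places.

+1.21 V

In the reaction as written the Pt²⁺/Pt couple is reduced (cathode) and Mg²⁺/Mg is oxidized (anode), so E°cell = E°(Pt²⁺/Pt) − E°(Mg²⁺/Mg).
E°(Pt²⁺/Pt) = E°cell + E°(anode) = +3.58 + (−2.37) = +1.21 V.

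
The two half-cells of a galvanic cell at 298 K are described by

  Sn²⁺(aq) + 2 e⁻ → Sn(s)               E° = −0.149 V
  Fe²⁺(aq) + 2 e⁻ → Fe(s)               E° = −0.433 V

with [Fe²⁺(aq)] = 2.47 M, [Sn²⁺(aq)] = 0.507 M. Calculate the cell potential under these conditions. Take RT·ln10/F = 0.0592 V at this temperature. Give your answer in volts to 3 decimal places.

Since E°(Sn²⁺/Sn) > E°(Fe²⁺/Fe), Sn²⁺/Sn serves as the cathode.
E°cell = E°cat − E°an = −0.149 − (−0.433) = +0.284 V; n = 2.
For the overall reaction Sn²⁺(aq) + Fe(s) → Sn(s) + Fe²⁺(aq), Q = [Fe²⁺(aq)] / [Sn²⁺(aq)] = 4.87, giving log Q = 0.688.
Applying E = E° − (RT ln10/nF)·log Q gives +0.284 − (0.0592/2)(0.688) = +0.264 V.

+0.264 V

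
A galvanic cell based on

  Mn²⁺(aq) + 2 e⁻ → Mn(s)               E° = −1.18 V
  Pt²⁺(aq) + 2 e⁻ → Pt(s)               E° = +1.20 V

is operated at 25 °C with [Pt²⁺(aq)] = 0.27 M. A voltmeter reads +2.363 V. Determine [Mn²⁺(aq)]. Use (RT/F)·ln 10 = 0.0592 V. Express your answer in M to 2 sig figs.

With Pt²⁺/Pt at the cathode and Mn²⁺/Mn at the anode, E°cell = +1.20 − (−1.18) = +2.38 V (n = 2).
Since E = E° − (0.0592/n)·log Q, log Q = n(E° − E)/0.0592 = 0.574.
For Pt²⁺(aq) + Mn(s) → Pt(s) + Mn²⁺(aq), the reaction quotient is Q = [Mn²⁺(aq)] / [Pt²⁺(aq)].
Isolating [Mn²⁺(aq)] in Q = 10^{0.574} yields log [Mn²⁺(aq)] = 0.005, i.e. 1.0 M.

1.0 M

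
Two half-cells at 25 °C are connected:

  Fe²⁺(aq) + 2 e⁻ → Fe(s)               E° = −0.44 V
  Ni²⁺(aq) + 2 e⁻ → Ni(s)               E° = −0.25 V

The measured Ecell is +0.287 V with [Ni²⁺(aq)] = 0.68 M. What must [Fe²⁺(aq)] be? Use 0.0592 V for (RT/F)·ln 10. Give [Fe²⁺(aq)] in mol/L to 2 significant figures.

0.00036 M

With Ni²⁺/Ni at the cathode and Fe²⁺/Fe at the anode, E°cell = −0.25 − (−0.44) = +0.19 V (n = 2).
Since E = E° − (0.0592/n)·log Q, log Q = n(E° − E)/0.0592 = −3.277.
The balanced reaction is Ni²⁺(aq) + Fe(s) → Ni(s) + Fe²⁺(aq), so Q = [Fe²⁺(aq)] / [Ni²⁺(aq)].
Isolating [Fe²⁺(aq)] in Q = 10^{−3.277} yields log [Fe²⁺(aq)] = −3.444, i.e. 0.00036 M.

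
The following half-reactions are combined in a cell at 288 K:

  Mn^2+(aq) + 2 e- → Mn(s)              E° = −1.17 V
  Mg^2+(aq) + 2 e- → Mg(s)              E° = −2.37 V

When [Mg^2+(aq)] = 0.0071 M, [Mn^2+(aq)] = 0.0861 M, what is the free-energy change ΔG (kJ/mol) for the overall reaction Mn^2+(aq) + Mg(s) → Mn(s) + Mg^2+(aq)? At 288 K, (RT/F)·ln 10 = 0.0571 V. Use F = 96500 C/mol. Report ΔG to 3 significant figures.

−238 kJ/mol

With Mn²⁺/Mn reduced at the cathode, E°cell = −1.17 − (−2.37) = +1.20 V and n = 2.
The reaction quotient is [Mg^2+(aq)] / [Mn^2+(aq)] = 0.0825; by Nernst, E = +1.20 − (0.0571/2)(−1.084) = +1.2309 V.
ΔG = −nFE = −(2)(96500)(+1.2309) J/mol = −238 kJ/mol.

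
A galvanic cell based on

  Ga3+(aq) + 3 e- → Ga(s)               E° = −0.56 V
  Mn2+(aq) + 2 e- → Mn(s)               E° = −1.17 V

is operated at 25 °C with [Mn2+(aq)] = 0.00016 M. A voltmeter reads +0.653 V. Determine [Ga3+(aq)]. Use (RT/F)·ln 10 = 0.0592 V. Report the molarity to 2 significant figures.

0.00031 M

With Ga³⁺/Ga at the cathode and Mn²⁺/Mn at the anode, E°cell = −0.56 − (−1.17) = +0.61 V (n = 6).
Rearranging E = E° − (0.0592/n)·log Q gives log Q = 6(+0.61 − (+0.653))/0.0592 = −4.358.
Balancing electrons gives 2 Ga3+(aq) + 3 Mn(s) → 2 Ga(s) + 3 Mn2+(aq); thus Q = [Mn2+(aq)]^3 / [Ga3+(aq)]^2.
Isolating [Ga3+(aq)] in Q = 10^{−4.358} yields log [Ga3+(aq)] = −3.515, i.e. 0.00031 M.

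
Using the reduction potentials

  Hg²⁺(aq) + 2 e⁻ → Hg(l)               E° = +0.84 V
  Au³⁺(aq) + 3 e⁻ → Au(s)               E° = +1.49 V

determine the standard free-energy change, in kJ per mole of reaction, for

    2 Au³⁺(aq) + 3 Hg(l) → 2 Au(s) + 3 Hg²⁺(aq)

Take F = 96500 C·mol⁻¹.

−376 kJ/mol

In the reaction as written Au³⁺(aq) is reduced, so the Au³⁺/Au couple is the cathode and Hg²⁺/Hg is the anode.
E°cell = +1.49 − (+0.84) = +0.65 V; balancing electrons gives n = 6.
ΔG° = −nFE°cell = −(6)(96500)(+0.65) J/mol = −376 kJ/mol.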